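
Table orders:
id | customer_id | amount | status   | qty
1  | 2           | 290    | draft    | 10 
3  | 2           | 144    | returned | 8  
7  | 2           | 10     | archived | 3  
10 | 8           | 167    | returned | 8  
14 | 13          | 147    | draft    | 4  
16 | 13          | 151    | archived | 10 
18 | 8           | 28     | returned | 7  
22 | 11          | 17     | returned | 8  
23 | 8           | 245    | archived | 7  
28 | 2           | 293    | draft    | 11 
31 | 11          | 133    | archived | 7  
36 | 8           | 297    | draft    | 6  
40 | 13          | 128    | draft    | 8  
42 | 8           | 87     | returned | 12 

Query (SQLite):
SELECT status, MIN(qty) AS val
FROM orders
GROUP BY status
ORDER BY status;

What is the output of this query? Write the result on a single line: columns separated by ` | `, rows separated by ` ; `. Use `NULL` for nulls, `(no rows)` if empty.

archived | 3 ; draft | 4 ; returned | 7

Partition orders by status; compute MIN(qty) within each group.
  archived: ids {7, 16, 23, 31} → MIN(qty)=3
  draft: ids {1, 14, 28, 36, 40} → MIN(qty)=4
  returned: ids {3, 10, 18, 22, 42} → MIN(qty)=7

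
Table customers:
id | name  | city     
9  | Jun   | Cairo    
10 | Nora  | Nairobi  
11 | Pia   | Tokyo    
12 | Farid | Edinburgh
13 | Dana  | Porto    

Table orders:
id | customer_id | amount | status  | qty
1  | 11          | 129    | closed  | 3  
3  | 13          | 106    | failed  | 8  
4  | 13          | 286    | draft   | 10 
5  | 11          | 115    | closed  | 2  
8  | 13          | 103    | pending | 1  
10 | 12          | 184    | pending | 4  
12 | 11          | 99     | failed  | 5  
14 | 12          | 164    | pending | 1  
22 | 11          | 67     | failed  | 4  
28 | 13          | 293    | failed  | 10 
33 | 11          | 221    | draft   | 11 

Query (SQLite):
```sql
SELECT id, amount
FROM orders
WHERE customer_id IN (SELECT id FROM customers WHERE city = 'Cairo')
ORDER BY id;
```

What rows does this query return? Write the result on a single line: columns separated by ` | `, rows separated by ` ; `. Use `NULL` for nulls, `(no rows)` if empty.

Inner query: customers.id where city = 'Cairo'.
Outer: keep orders rows whose customer_id is in that set.
Inner query → {9}

(no rows)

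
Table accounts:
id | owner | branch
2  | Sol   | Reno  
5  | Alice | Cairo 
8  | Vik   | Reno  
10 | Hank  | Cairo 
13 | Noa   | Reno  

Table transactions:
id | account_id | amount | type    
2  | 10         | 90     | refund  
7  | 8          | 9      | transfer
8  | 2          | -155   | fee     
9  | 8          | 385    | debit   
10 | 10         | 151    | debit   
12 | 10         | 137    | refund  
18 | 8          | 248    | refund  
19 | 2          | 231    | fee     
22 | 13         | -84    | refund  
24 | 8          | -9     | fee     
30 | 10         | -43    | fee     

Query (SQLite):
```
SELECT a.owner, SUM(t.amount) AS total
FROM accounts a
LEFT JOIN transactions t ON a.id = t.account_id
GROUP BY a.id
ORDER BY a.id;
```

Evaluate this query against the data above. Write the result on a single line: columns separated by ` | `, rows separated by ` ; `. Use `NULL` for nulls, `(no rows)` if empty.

Sol | 76 ; Alice | NULL ; Vik | 633 ; Hank | 335 ; Noa | -84

LEFT JOIN keeps every accounts row; unmatched ones get NULL for transactions columns.
Group by accounts.id and compute SUM(t.amount). SUM over an all-NULL group is NULL.
  2: ids {8, 19} → SUM(t.amount)=76
  5: ids {—} → SUM(t.amount)=NULL
  8: ids {7, 9, 18, 24} → SUM(t.amount)=633
  10: ids {2, 10, 12, 30} → SUM(t.amount)=335
  13: ids {22} → SUM(t.amount)=-84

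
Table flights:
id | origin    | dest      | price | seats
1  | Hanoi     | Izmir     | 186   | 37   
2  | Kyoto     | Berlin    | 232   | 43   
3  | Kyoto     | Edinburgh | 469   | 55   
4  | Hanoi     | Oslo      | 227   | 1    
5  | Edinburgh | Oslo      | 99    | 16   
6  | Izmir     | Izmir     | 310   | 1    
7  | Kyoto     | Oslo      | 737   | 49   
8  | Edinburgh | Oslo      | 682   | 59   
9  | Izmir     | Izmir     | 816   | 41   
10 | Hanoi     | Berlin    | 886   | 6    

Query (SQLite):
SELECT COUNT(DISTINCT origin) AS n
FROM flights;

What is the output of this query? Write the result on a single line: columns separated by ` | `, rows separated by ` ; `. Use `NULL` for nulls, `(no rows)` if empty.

4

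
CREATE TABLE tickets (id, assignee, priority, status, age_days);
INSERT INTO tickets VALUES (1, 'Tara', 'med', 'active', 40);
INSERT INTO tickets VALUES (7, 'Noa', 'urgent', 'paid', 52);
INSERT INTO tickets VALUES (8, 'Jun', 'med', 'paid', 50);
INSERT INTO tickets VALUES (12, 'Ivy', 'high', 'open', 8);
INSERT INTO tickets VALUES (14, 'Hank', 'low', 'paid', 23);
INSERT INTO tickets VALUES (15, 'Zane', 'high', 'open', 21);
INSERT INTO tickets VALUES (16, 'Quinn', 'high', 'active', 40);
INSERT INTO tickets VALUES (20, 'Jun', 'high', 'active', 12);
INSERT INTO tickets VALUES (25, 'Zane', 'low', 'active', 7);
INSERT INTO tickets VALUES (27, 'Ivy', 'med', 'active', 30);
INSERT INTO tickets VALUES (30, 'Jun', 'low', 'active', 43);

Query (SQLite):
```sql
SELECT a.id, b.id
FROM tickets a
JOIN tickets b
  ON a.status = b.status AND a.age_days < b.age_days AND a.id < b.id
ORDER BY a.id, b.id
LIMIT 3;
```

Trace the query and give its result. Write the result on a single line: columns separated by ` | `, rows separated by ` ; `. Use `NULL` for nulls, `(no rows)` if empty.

1 | 30 ; 12 | 15 ; 16 | 30

Pairs (a,b) with same status, a.age_days < b.age_days, a.id < b.id.
status groups: active:{1,16,20,25,27,30} open:{12,15} paid:{7,8,14}
Ordered by (a.id, b.id); first 3.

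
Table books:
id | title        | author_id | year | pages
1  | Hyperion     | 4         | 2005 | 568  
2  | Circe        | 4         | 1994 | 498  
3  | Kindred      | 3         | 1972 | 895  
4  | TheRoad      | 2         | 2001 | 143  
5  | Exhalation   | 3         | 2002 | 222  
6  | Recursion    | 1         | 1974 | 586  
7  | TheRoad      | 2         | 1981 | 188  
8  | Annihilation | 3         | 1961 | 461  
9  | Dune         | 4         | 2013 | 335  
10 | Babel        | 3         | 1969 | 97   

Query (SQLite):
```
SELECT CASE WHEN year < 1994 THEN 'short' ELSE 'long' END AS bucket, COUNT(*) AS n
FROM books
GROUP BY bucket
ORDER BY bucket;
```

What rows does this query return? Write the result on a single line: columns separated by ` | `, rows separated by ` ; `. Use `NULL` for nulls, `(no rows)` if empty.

long | 5 ; short | 5

Bucket rows by year < 1994 → 'short' else 'long'; count each bucket.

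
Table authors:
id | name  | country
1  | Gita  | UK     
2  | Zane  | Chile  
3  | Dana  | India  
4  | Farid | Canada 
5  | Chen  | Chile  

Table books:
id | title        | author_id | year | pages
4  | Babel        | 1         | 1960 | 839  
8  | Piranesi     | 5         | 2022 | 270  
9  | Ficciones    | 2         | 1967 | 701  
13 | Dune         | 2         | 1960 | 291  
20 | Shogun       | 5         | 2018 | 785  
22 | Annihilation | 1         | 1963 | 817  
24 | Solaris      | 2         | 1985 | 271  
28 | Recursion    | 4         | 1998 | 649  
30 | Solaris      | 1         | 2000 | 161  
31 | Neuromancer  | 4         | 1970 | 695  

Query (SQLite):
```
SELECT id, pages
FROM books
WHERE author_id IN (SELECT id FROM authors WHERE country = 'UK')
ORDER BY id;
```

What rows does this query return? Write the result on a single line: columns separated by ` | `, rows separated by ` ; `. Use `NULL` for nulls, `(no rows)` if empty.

4 | 839 ; 22 | 817 ; 30 | 161

Inner query: authors.id where country = 'UK'.
Outer: keep books rows whose author_id is in that set.
Inner query → {1}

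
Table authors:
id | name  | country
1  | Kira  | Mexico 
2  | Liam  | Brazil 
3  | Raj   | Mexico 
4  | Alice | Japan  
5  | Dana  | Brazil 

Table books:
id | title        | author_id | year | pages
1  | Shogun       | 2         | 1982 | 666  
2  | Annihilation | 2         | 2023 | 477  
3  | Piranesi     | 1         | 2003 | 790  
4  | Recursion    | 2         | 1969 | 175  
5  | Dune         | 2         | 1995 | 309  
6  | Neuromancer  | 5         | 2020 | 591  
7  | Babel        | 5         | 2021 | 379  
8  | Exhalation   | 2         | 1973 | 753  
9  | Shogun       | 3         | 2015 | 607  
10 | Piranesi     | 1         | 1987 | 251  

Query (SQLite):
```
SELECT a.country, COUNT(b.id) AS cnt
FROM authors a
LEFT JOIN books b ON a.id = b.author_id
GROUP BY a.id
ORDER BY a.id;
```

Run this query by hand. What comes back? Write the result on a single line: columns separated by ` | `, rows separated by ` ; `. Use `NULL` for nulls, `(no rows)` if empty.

LEFT JOIN keeps every authors row; unmatched ones get NULL for books columns.
Group by authors.id and compute COUNT(b.id). COUNT(col) of an all-NULL group is 0.
  1: ids {3, 10} → COUNT(b.id)=2
  2: ids {1, 2, 4, 5, 8} → COUNT(b.id)=5
  3: ids {9} → COUNT(b.id)=1
  4: ids {—} → COUNT(b.id)=0
  5: ids {6, 7} → COUNT(b.id)=2

Mexico | 2 ; Brazil | 5 ; Mexico | 1 ; Japan | 0 ; Brazil | 2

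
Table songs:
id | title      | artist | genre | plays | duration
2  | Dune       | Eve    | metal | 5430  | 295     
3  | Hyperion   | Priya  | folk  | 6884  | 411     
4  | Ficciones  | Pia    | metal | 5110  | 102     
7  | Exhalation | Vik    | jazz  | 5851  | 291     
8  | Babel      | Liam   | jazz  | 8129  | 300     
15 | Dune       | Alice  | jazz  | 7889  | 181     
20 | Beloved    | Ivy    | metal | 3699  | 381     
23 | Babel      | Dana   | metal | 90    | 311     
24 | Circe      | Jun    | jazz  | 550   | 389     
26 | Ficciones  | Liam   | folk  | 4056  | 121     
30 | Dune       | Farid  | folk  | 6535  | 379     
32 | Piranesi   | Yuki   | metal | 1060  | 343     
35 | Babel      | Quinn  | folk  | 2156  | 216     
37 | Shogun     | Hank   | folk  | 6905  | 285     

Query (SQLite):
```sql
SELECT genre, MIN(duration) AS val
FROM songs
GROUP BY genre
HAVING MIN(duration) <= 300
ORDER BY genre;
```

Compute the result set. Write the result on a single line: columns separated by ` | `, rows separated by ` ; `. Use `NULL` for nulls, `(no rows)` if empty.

folk | 121 ; jazz | 181 ; metal | 102

Partition songs by genre; compute MIN(duration) within each group.
HAVING: keep groups where MIN(duration) <= 300.
  folk: ids {3, 26, 30, 35, 37} → MIN(duration)=121
  jazz: ids {7, 8, 15, 24} → MIN(duration)=181
  metal: ids {2, 4, 20, 23, 32} → MIN(duration)=102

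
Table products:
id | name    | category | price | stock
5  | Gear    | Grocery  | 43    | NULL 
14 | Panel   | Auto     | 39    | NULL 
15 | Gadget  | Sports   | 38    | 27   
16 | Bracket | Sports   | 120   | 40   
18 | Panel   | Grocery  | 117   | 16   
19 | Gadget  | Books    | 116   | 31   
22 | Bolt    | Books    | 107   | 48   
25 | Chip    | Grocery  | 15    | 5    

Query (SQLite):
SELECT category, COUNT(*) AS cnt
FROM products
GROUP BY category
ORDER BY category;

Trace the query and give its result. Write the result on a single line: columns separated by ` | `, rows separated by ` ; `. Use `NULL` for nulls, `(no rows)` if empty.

Auto | 1 ; Books | 2 ; Grocery | 3 ; Sports | 2

Partition products by category; compute COUNT(*) within each group.
  Auto: ids {14} → COUNT(*)=1
  Books: ids {19, 22} → COUNT(*)=2
  Grocery: ids {5, 18, 25} → COUNT(*)=3
  Sports: ids {15, 16} → COUNT(*)=2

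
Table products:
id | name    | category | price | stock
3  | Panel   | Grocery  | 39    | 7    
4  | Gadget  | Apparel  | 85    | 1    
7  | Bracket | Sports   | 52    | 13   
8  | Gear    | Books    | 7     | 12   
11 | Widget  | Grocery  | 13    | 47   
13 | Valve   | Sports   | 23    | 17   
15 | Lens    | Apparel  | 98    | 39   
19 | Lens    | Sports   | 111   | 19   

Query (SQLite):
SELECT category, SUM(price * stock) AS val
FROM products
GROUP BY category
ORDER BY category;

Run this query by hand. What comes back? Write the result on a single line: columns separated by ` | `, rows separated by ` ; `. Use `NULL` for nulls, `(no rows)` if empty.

Apparel | 3907 ; Books | 84 ; Grocery | 884 ; Sports | 3176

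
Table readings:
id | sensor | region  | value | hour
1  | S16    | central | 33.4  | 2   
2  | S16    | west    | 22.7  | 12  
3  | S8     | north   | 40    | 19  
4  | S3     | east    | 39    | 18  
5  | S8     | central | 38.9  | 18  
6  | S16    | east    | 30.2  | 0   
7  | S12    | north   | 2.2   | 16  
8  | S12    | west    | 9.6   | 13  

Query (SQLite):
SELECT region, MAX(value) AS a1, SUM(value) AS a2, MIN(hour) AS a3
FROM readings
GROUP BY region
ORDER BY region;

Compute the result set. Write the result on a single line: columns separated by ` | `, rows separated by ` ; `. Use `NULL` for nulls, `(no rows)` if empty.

Group readings by region.
Per group compute: MAX(value), SUM(value), MIN(hour).
  central: ids {1, 5} → MAX(value)=38.9, SUM(value)=72.3, MIN(hour)=2
  east: ids {4, 6} → MAX(value)=39, SUM(value)=69.2, MIN(hour)=0
  north: ids {3, 7} → MAX(value)=40, SUM(value)=42.2, MIN(hour)=16
  west: ids {2, 8} → MAX(value)=22.7, SUM(value)=32.3, MIN(hour)=12

central | 38.9 | 72.3 | 2 ; east | 39 | 69.2 | 0 ; north | 40 | 42.2 | 16 ; west | 22.7 | 32.3 | 12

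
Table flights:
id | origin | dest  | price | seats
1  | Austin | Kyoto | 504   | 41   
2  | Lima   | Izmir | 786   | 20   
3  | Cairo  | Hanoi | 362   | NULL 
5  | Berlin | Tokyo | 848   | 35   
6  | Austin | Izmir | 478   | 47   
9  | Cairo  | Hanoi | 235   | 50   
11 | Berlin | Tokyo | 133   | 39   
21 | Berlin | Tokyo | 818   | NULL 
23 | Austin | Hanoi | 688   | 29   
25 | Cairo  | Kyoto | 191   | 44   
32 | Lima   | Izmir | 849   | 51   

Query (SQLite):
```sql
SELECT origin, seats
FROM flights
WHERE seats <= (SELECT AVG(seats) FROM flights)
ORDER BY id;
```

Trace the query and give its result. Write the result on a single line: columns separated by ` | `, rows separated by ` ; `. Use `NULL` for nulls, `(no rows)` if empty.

Lima | 20 ; Berlin | 35 ; Berlin | 39 ; Austin | 29

Scalar subquery: AVG(seats) over all flights rows = 39.555556 (≈; comparison uses full precision).
Keep rows where seats <= that value.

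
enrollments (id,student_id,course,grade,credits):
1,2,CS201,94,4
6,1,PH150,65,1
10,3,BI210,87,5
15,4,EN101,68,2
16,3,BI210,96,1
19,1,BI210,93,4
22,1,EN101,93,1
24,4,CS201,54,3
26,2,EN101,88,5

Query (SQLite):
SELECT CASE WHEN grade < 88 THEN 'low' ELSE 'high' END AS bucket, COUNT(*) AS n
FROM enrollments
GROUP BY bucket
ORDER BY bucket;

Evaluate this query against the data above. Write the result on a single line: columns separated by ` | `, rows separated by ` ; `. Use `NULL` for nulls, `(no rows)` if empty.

high | 5 ; low | 4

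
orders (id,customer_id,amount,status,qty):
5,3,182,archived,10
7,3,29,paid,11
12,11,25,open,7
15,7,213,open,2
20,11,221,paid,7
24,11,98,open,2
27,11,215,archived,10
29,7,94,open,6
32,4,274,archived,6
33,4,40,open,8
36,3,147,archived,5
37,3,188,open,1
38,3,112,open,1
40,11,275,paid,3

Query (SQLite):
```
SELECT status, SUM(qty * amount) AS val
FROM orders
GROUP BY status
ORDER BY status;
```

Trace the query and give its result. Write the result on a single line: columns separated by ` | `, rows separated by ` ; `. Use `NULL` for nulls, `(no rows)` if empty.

For each row compute qty * amount.
Group by status; take SUM of the expression per group.
  archived: ids {5, 27, 32, 36} → SUM(qty * amount)=6349
  open: ids {12, 15, 24, 29, 33, 37, 38} → SUM(qty * amount)=1981
  paid: ids {7, 20, 40} → SUM(qty * amount)=2691

archived | 6349 ; open | 1981 ; paid | 2691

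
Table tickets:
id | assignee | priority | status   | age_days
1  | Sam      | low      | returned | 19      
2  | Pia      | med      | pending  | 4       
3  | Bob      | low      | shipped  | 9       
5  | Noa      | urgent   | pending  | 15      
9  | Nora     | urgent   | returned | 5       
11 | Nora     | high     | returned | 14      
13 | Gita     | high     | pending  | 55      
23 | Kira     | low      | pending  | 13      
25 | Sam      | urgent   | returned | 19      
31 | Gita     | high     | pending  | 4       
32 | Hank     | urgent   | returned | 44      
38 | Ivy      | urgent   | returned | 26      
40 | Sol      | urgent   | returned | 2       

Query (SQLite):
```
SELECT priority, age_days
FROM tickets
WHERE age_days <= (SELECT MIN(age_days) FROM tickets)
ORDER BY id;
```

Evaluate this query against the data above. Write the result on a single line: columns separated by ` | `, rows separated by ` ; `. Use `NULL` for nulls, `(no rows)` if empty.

Scalar subquery: MIN(age_days) over all tickets rows = 2.
Keep rows where age_days <= that value.

urgent | 2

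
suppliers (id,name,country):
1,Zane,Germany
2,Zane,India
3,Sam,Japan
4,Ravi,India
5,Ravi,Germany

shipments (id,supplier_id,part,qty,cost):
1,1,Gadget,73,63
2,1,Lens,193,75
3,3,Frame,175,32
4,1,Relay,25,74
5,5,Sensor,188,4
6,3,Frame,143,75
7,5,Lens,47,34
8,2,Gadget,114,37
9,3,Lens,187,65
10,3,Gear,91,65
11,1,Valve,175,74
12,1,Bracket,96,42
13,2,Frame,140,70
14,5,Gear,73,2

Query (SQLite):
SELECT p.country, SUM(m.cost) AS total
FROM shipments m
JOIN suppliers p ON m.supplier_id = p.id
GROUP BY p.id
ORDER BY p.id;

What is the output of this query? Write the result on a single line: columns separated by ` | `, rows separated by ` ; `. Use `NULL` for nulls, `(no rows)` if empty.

Join each shipments row to its suppliers via supplier_id.
Group joined rows by suppliers.id; compute SUM(m.cost) per group.
  1: ids {1, 2, 4, 11, 12} → SUM(m.cost)=328
  2: ids {8, 13} → SUM(m.cost)=107
  3: ids {3, 6, 9, 10} → SUM(m.cost)=237
  5: ids {5, 7, 14} → SUM(m.cost)=40

Germany | 328 ; India | 107 ; Japan | 237 ; Germany | 40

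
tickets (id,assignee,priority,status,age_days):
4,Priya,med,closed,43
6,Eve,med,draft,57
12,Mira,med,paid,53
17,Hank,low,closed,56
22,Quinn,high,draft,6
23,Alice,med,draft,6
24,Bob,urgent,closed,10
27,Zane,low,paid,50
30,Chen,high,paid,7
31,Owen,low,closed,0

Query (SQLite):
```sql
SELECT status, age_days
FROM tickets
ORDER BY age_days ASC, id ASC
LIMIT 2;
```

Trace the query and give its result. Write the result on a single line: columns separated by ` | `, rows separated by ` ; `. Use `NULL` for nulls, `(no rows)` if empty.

closed | 0 ; draft | 6

Sort by age_days asc, tiebreak id asc: (0, id=31), (6, id=22), (6, id=23), (7, id=30), (10, id=24) …. Take first 2.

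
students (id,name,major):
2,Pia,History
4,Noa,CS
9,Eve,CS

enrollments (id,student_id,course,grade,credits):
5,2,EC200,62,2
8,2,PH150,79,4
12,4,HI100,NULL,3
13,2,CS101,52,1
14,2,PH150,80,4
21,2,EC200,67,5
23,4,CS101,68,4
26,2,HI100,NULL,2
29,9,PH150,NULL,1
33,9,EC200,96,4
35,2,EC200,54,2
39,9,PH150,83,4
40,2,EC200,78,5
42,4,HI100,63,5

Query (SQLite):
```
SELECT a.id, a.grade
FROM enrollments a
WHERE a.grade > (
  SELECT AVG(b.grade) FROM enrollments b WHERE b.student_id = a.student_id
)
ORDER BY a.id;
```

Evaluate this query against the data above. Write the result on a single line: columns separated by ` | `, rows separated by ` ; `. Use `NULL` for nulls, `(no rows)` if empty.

8 | 79 ; 14 | 80 ; 23 | 68 ; 33 | 96 ; 40 | 78

For each enrollments row a, compute AVG(grade) over rows sharing a.student_id.
Keep row a if a.grade > that per-group AVG.
  student_id=2: AVG(grade) = 67.428571
  student_id=4: AVG(grade) = 65.5
  student_id=9: AVG(grade) = 89.5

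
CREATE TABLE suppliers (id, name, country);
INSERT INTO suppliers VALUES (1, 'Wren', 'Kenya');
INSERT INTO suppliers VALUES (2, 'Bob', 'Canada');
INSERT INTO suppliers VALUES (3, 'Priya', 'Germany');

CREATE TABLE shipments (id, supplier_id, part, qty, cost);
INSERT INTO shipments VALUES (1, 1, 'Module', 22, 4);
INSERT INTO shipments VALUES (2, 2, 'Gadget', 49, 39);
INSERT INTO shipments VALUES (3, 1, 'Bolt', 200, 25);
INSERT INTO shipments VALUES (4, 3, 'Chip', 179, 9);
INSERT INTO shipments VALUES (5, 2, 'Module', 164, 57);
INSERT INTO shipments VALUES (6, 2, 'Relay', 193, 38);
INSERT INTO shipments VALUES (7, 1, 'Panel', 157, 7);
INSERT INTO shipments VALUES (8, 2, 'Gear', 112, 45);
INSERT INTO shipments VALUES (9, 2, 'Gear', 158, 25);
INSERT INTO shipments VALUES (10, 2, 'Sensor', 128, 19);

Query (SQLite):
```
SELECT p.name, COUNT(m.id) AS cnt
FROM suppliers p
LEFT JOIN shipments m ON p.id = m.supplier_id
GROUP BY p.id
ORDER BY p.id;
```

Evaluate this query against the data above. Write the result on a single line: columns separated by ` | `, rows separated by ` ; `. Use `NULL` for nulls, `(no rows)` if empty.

LEFT JOIN keeps every suppliers row; unmatched ones get NULL for shipments columns.
Group by suppliers.id and compute COUNT(m.id). COUNT(col) of an all-NULL group is 0.
  1: ids {1, 3, 7} → COUNT(m.id)=3
  2: ids {2, 5, 6, 8, 9, 10} → COUNT(m.id)=6
  3: ids {4} → COUNT(m.id)=1

Wren | 3 ; Bob | 6 ; Priya | 1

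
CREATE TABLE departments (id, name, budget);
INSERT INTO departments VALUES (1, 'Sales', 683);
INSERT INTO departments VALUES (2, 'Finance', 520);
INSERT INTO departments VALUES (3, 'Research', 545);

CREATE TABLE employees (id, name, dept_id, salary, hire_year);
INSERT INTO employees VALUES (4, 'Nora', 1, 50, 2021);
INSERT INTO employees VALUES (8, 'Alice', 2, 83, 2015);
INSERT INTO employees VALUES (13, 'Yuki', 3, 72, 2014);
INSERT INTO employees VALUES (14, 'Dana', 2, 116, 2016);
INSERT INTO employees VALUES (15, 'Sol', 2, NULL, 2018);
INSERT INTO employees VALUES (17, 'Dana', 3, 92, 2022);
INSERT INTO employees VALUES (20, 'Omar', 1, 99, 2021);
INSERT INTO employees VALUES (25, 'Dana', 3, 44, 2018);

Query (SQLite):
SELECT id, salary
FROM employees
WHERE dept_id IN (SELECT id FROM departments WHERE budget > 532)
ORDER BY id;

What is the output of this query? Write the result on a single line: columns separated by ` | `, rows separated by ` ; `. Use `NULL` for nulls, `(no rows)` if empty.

4 | 50 ; 13 | 72 ; 17 | 92 ; 20 | 99 ; 25 | 44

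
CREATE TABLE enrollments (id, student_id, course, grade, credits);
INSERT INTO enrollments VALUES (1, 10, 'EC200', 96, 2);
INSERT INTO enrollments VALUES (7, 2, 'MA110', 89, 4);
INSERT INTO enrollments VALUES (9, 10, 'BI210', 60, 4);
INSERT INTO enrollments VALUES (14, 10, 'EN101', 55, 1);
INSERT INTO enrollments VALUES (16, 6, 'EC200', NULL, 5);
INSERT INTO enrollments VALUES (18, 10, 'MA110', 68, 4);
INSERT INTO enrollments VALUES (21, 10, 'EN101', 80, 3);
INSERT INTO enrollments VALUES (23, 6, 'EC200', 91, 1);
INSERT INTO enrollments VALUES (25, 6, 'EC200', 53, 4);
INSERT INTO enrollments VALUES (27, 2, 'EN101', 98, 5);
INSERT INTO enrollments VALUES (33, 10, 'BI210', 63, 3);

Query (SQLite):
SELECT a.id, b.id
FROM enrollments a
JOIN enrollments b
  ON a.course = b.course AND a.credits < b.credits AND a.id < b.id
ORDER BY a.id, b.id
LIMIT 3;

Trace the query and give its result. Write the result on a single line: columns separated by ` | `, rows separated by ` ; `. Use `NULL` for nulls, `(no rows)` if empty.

Pairs (a,b) with same course, a.credits < b.credits, a.id < b.id.
course groups: BI210:{9,33} EC200:{1,16,23,25} EN101:{14,21,27} MA110:{7,18}
Ordered by (a.id, b.id); first 3.

1 | 16 ; 1 | 25 ; 14 | 21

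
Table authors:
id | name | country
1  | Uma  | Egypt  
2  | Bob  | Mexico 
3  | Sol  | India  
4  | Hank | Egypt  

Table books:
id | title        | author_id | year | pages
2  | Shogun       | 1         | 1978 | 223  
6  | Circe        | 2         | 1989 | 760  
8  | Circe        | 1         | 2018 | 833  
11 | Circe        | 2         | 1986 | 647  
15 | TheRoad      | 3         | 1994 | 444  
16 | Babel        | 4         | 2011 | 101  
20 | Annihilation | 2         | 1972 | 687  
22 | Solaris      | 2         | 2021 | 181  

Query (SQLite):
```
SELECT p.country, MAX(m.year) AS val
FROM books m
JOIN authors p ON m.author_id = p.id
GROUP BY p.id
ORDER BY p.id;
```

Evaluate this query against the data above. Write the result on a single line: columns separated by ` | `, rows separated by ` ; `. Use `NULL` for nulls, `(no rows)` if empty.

Join each books row to its authors via author_id.
Group joined rows by authors.id; compute MAX(m.year) per group.
  1: ids {2, 8} → MAX(m.year)=2018
  2: ids {6, 11, 20, 22} → MAX(m.year)=2021
  3: ids {15} → MAX(m.year)=1994
  4: ids {16} → MAX(m.year)=2011

Egypt | 2018 ; Mexico | 2021 ; India | 1994 ; Egypt | 2011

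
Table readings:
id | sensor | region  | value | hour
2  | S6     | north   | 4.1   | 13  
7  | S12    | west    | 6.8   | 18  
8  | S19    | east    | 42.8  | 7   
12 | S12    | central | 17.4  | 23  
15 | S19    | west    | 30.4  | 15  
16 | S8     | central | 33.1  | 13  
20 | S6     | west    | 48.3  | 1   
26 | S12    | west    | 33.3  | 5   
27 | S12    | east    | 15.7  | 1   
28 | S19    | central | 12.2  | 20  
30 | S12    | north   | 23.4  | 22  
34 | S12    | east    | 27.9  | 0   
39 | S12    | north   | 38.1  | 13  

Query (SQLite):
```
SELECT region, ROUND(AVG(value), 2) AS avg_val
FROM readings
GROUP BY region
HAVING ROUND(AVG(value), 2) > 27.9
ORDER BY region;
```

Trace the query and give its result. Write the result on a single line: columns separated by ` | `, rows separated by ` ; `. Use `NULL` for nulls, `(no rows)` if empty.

east | 28.8 ; west | 29.7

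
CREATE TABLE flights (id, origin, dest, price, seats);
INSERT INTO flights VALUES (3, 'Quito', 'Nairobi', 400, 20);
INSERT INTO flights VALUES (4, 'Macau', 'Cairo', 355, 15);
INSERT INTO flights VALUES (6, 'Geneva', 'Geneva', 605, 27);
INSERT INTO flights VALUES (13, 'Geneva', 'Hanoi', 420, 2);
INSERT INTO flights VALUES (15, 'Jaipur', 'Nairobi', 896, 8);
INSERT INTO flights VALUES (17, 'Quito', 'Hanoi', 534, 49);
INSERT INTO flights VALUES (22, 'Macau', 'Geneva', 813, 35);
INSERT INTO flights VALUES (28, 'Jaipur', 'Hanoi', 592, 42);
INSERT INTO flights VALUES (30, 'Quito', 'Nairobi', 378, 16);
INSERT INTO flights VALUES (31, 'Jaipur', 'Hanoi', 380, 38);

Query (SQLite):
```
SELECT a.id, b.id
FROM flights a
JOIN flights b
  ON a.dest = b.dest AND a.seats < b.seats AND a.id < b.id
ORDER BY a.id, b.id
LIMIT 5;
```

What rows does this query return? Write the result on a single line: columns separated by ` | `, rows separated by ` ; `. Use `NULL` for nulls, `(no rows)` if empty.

6 | 22 ; 13 | 17 ; 13 | 28 ; 13 | 31 ; 15 | 30

Pairs (a,b) with same dest, a.seats < b.seats, a.id < b.id.
dest groups: Cairo:{4} Geneva:{6,22} Hanoi:{13,17,28,31} Nairobi:{3,15,30}
Ordered by (a.id, b.id); first 5.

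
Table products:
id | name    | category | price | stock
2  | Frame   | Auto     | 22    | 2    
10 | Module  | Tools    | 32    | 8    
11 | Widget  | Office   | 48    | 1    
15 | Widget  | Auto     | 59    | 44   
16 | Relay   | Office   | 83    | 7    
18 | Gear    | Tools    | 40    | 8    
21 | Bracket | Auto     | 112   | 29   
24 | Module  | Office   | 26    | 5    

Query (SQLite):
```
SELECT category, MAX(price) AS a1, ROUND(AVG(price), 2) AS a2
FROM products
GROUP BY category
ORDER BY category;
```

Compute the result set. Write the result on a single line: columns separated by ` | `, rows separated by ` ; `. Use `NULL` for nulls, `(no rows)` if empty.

Auto | 112 | 64.33 ; Office | 83 | 52.33 ; Tools | 40 | 36

Group products by category.
Per group compute: MAX(price), ROUND(AVG(price), 2).
  Auto: ids {2, 15, 21} → MAX(price)=112, ROUND(AVG(price), 2)=64.33
  Office: ids {11, 16, 24} → MAX(price)=83, ROUND(AVG(price), 2)=52.33
  Tools: ids {10, 18} → MAX(price)=40, ROUND(AVG(price), 2)=36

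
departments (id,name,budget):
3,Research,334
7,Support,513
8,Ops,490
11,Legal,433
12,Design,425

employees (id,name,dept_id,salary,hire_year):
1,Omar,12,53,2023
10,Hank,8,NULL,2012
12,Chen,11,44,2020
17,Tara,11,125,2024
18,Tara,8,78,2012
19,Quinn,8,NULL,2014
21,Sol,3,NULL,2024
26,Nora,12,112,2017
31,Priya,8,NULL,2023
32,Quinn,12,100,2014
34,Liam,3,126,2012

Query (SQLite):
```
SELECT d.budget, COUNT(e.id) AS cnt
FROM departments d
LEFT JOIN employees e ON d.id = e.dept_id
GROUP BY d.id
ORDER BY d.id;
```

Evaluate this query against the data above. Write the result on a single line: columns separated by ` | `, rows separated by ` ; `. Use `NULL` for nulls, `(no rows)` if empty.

LEFT JOIN keeps every departments row; unmatched ones get NULL for employees columns.
Group by departments.id and compute COUNT(e.id). COUNT(col) of an all-NULL group is 0.
  3: ids {21, 34} → COUNT(e.id)=2
  7: ids {—} → COUNT(e.id)=0
  8: ids {10, 18, 19, 31} → COUNT(e.id)=4
  11: ids {12, 17} → COUNT(e.id)=2
  12: ids {1, 26, 32} → COUNT(e.id)=3

334 | 2 ; 513 | 0 ; 490 | 4 ; 433 | 2 ; 425 | 3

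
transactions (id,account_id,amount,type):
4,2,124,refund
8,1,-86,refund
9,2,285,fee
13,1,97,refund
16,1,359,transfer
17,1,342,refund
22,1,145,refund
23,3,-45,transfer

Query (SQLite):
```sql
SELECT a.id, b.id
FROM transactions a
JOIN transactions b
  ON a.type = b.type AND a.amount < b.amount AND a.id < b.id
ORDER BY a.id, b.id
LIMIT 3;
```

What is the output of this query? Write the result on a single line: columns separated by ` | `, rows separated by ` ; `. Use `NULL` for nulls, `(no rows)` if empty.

4 | 17 ; 4 | 22 ; 8 | 13

Pairs (a,b) with same type, a.amount < b.amount, a.id < b.id.
type groups: fee:{9} refund:{4,8,13,17,22} transfer:{16,23}
Ordered by (a.id, b.id); first 3.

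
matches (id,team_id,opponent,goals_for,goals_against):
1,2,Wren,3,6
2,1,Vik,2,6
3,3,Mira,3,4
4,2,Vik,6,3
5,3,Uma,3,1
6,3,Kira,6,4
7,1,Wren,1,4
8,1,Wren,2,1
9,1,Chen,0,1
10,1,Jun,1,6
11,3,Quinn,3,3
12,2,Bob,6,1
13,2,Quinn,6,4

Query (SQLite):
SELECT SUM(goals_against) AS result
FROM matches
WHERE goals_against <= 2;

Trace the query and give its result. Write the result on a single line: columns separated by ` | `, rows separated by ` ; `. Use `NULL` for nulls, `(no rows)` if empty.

4

Rows where goals_against <= 2 → goals_against values: [1, 1, 1, 1].
SUM of non-NULL values = 4.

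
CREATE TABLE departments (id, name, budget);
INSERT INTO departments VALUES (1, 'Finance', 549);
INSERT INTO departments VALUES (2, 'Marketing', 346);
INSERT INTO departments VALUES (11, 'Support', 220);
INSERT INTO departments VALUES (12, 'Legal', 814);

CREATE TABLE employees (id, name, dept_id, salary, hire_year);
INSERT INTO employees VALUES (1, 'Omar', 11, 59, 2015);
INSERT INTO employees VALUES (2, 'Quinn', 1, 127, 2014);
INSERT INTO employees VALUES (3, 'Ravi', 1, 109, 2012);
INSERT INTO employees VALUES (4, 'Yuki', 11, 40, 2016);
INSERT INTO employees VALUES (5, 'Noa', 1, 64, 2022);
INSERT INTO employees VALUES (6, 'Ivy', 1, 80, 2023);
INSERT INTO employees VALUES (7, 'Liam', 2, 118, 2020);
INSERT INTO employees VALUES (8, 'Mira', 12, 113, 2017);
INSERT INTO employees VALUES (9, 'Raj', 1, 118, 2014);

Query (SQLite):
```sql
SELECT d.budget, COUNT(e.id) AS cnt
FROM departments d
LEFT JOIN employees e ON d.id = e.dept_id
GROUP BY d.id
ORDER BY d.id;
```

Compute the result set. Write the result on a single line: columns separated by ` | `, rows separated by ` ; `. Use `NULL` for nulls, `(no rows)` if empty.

549 | 5 ; 346 | 1 ; 220 | 2 ; 814 | 1

LEFT JOIN keeps every departments row; unmatched ones get NULL for employees columns.
Group by departments.id and compute COUNT(e.id). COUNT(col) of an all-NULL group is 0.
  1: ids {2, 3, 5, 6, 9} → COUNT(e.id)=5
  2: ids {7} → COUNT(e.id)=1
  11: ids {1, 4} → COUNT(e.id)=2
  12: ids {8} → COUNT(e.id)=1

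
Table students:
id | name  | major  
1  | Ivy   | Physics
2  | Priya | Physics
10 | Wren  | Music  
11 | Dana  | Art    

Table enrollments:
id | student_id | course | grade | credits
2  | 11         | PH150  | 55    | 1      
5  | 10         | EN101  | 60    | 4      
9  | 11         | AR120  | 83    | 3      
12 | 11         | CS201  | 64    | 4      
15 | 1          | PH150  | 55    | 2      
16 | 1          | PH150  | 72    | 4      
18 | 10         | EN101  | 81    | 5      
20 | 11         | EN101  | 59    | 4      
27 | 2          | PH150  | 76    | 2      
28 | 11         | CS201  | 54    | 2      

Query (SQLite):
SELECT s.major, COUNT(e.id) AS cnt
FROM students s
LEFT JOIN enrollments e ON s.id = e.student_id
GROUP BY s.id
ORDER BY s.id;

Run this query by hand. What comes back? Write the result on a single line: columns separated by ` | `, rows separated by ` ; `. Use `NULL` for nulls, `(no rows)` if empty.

LEFT JOIN keeps every students row; unmatched ones get NULL for enrollments columns.
Group by students.id and compute COUNT(e.id). COUNT(col) of an all-NULL group is 0.
  1: ids {15, 16} → COUNT(e.id)=2
  2: ids {27} → COUNT(e.id)=1
  10: ids {5, 18} → COUNT(e.id)=2
  11: ids {2, 9, 12, 20, 28} → COUNT(e.id)=5

Physics | 2 ; Physics | 1 ; Music | 2 ; Art | 5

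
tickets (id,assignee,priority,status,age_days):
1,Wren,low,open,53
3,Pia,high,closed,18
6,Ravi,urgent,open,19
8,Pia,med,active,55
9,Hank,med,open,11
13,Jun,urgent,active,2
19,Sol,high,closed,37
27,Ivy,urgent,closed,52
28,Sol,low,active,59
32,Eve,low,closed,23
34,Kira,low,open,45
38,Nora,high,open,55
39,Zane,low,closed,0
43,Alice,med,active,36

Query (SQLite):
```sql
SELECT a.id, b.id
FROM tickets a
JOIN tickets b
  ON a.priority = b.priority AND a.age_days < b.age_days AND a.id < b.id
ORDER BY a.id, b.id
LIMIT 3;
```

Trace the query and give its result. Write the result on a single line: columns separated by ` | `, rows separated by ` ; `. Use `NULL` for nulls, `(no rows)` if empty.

1 | 28 ; 3 | 19 ; 3 | 38

Pairs (a,b) with same priority, a.age_days < b.age_days, a.id < b.id.
priority groups: high:{3,19,38} low:{1,28,32,34,39} med:{8,9,43} urgent:{6,13,27}
Ordered by (a.id, b.id); first 3.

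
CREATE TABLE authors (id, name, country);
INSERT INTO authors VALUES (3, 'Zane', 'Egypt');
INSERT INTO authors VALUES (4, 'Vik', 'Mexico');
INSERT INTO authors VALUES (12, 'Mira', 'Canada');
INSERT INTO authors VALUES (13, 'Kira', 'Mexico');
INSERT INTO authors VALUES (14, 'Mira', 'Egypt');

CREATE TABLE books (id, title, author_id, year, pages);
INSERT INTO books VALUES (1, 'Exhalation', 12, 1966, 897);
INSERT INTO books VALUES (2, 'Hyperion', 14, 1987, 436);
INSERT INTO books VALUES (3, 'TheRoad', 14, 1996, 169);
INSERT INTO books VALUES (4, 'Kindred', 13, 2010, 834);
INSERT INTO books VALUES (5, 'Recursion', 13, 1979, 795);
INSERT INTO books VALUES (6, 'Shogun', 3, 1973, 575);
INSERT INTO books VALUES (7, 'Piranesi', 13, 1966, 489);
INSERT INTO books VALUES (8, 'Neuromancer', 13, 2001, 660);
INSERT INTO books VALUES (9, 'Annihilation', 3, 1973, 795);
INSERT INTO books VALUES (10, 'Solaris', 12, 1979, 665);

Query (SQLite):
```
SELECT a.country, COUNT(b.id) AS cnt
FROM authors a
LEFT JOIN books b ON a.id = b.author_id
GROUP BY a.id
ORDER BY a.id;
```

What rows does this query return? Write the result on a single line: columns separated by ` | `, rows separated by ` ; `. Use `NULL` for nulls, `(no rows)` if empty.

Egypt | 2 ; Mexico | 0 ; Canada | 2 ; Mexico | 4 ; Egypt | 2

LEFT JOIN keeps every authors row; unmatched ones get NULL for books columns.
Group by authors.id and compute COUNT(b.id). COUNT(col) of an all-NULL group is 0.
  3: ids {6, 9} → COUNT(b.id)=2
  4: ids {—} → COUNT(b.id)=0
  12: ids {1, 10} → COUNT(b.id)=2
  13: ids {4, 5, 7, 8} → COUNT(b.id)=4
  14: ids {2, 3} → COUNT(b.id)=2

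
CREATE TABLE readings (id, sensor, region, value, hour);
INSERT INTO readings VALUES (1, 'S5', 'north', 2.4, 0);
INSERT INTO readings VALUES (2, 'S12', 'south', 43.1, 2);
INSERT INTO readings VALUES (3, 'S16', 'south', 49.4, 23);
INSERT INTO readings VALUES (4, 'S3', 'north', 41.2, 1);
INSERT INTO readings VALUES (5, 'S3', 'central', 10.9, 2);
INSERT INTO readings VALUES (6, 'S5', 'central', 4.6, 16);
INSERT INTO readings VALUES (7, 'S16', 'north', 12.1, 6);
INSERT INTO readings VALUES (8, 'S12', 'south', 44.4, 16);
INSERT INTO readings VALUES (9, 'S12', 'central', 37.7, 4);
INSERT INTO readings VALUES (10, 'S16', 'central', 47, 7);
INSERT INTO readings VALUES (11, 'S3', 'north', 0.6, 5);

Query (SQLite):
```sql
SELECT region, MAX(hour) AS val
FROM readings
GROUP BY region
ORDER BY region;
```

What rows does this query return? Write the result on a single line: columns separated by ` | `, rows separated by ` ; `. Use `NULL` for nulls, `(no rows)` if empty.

central | 16 ; north | 6 ; south | 23

Partition readings by region; compute MAX(hour) within each group.
  central: ids {5, 6, 9, 10} → MAX(hour)=16
  north: ids {1, 4, 7, 11} → MAX(hour)=6
  south: ids {2, 3, 8} → MAX(hour)=23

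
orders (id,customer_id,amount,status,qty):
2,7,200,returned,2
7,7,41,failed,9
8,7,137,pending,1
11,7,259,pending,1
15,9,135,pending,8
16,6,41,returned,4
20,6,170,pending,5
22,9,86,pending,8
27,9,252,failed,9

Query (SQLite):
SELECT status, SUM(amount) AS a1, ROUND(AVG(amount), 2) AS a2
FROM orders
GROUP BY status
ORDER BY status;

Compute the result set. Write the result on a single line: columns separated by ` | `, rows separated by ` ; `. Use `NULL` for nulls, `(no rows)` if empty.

failed | 293 | 146.5 ; pending | 787 | 157.4 ; returned | 241 | 120.5

Group orders by status.
Per group compute: SUM(amount), ROUND(AVG(amount), 2).
  failed: ids {7, 27} → SUM(amount)=293, ROUND(AVG(amount), 2)=146.5
  pending: ids {8, 11, 15, 20, 22} → SUM(amount)=787, ROUND(AVG(amount), 2)=157.4
  returned: ids {2, 16} → SUM(amount)=241, ROUND(AVG(amount), 2)=120.5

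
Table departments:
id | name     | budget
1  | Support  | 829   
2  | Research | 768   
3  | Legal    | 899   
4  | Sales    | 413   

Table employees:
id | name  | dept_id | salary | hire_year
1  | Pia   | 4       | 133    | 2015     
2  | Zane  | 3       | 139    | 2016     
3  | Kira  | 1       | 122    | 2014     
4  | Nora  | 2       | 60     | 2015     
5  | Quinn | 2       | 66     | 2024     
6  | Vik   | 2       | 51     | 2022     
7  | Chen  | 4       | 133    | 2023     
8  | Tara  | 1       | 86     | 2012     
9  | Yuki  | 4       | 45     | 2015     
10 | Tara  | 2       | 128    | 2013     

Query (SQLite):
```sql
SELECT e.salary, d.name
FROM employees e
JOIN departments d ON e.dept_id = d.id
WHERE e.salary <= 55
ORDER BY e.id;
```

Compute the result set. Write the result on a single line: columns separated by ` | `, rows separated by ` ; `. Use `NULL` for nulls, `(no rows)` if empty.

51 | Research ; 45 | Sales

Each employees row matches the departments row where dept_id = departments.id.
Then keep rows with e.salary <= 55.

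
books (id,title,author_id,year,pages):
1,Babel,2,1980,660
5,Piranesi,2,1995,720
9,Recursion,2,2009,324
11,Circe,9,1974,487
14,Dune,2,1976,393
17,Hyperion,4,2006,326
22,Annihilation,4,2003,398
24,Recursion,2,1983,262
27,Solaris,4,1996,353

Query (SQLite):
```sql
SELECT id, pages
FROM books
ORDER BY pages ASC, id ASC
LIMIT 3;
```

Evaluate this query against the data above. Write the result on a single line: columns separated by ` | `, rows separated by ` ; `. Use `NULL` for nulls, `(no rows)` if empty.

24 | 262 ; 9 | 324 ; 17 | 326

Sort by pages asc, tiebreak id asc: (262, id=24), (324, id=9), (326, id=17), (353, id=27), (393, id=14), (398, id=22) …. Take first 3.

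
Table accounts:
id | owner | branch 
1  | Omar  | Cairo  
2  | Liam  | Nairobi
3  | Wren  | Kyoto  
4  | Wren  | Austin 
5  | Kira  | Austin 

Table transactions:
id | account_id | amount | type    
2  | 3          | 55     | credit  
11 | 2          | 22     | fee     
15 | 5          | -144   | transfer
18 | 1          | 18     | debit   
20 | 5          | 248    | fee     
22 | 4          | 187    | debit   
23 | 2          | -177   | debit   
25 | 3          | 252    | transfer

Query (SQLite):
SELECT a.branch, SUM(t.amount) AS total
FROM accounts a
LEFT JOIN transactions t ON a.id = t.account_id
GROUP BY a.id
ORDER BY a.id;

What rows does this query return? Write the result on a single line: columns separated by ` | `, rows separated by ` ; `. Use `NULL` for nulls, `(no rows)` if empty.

Cairo | 18 ; Nairobi | -155 ; Kyoto | 307 ; Austin | 187 ; Austin | 104

LEFT JOIN keeps every accounts row; unmatched ones get NULL for transactions columns.
Group by accounts.id and compute SUM(t.amount). SUM over an all-NULL group is NULL.
  1: ids {18} → SUM(t.amount)=18
  2: ids {11, 23} → SUM(t.amount)=-155
  3: ids {2, 25} → SUM(t.amount)=307
  4: ids {22} → SUM(t.amount)=187
  5: ids {15, 20} → SUM(t.amount)=104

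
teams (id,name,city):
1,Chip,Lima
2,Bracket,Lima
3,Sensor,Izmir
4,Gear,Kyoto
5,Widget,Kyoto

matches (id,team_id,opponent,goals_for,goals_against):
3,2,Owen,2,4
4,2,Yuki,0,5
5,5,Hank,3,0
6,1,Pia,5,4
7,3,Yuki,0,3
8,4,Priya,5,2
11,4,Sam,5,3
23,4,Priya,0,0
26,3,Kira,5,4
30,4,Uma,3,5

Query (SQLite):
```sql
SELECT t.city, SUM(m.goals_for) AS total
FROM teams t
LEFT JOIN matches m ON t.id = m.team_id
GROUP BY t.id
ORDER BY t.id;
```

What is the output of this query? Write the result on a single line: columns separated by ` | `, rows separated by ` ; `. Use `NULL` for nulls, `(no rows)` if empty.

Lima | 5 ; Lima | 2 ; Izmir | 5 ; Kyoto | 13 ; Kyoto | 3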